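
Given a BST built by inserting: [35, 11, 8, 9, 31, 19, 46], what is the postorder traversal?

Tree insertion order: [35, 11, 8, 9, 31, 19, 46]
Tree (level-order array): [35, 11, 46, 8, 31, None, None, None, 9, 19]
Postorder traversal: [9, 8, 19, 31, 11, 46, 35]


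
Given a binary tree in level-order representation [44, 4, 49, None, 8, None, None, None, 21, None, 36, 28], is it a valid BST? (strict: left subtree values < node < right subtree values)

Level-order array: [44, 4, 49, None, 8, None, None, None, 21, None, 36, 28]
Validate using subtree bounds (lo, hi): at each node, require lo < value < hi,
then recurse left with hi=value and right with lo=value.
Preorder trace (stopping at first violation):
  at node 44 with bounds (-inf, +inf): OK
  at node 4 with bounds (-inf, 44): OK
  at node 8 with bounds (4, 44): OK
  at node 21 with bounds (8, 44): OK
  at node 36 with bounds (21, 44): OK
  at node 28 with bounds (21, 36): OK
  at node 49 with bounds (44, +inf): OK
No violation found at any node.
Result: Valid BST


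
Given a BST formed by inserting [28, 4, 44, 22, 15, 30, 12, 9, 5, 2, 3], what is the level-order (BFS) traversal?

Tree insertion order: [28, 4, 44, 22, 15, 30, 12, 9, 5, 2, 3]
Tree (level-order array): [28, 4, 44, 2, 22, 30, None, None, 3, 15, None, None, None, None, None, 12, None, 9, None, 5]
BFS from the root, enqueuing left then right child of each popped node:
  queue [28] -> pop 28, enqueue [4, 44], visited so far: [28]
  queue [4, 44] -> pop 4, enqueue [2, 22], visited so far: [28, 4]
  queue [44, 2, 22] -> pop 44, enqueue [30], visited so far: [28, 4, 44]
  queue [2, 22, 30] -> pop 2, enqueue [3], visited so far: [28, 4, 44, 2]
  queue [22, 30, 3] -> pop 22, enqueue [15], visited so far: [28, 4, 44, 2, 22]
  queue [30, 3, 15] -> pop 30, enqueue [none], visited so far: [28, 4, 44, 2, 22, 30]
  queue [3, 15] -> pop 3, enqueue [none], visited so far: [28, 4, 44, 2, 22, 30, 3]
  queue [15] -> pop 15, enqueue [12], visited so far: [28, 4, 44, 2, 22, 30, 3, 15]
  queue [12] -> pop 12, enqueue [9], visited so far: [28, 4, 44, 2, 22, 30, 3, 15, 12]
  queue [9] -> pop 9, enqueue [5], visited so far: [28, 4, 44, 2, 22, 30, 3, 15, 12, 9]
  queue [5] -> pop 5, enqueue [none], visited so far: [28, 4, 44, 2, 22, 30, 3, 15, 12, 9, 5]
Result: [28, 4, 44, 2, 22, 30, 3, 15, 12, 9, 5]


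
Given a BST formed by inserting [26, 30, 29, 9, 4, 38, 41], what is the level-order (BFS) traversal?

Tree insertion order: [26, 30, 29, 9, 4, 38, 41]
Tree (level-order array): [26, 9, 30, 4, None, 29, 38, None, None, None, None, None, 41]
BFS from the root, enqueuing left then right child of each popped node:
  queue [26] -> pop 26, enqueue [9, 30], visited so far: [26]
  queue [9, 30] -> pop 9, enqueue [4], visited so far: [26, 9]
  queue [30, 4] -> pop 30, enqueue [29, 38], visited so far: [26, 9, 30]
  queue [4, 29, 38] -> pop 4, enqueue [none], visited so far: [26, 9, 30, 4]
  queue [29, 38] -> pop 29, enqueue [none], visited so far: [26, 9, 30, 4, 29]
  queue [38] -> pop 38, enqueue [41], visited so far: [26, 9, 30, 4, 29, 38]
  queue [41] -> pop 41, enqueue [none], visited so far: [26, 9, 30, 4, 29, 38, 41]
Result: [26, 9, 30, 4, 29, 38, 41]


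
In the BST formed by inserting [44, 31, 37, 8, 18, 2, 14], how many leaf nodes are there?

Tree built from: [44, 31, 37, 8, 18, 2, 14]
Tree (level-order array): [44, 31, None, 8, 37, 2, 18, None, None, None, None, 14]
Rule: A leaf has 0 children.
Per-node child counts:
  node 44: 1 child(ren)
  node 31: 2 child(ren)
  node 8: 2 child(ren)
  node 2: 0 child(ren)
  node 18: 1 child(ren)
  node 14: 0 child(ren)
  node 37: 0 child(ren)
Matching nodes: [2, 14, 37]
Count of leaf nodes: 3


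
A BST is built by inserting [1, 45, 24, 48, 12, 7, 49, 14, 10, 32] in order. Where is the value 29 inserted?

Starting tree (level order): [1, None, 45, 24, 48, 12, 32, None, 49, 7, 14, None, None, None, None, None, 10]
Insertion path: 1 -> 45 -> 24 -> 32
Result: insert 29 as left child of 32
Final tree (level order): [1, None, 45, 24, 48, 12, 32, None, 49, 7, 14, 29, None, None, None, None, 10]


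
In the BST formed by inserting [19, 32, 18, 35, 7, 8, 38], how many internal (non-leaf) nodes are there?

Tree built from: [19, 32, 18, 35, 7, 8, 38]
Tree (level-order array): [19, 18, 32, 7, None, None, 35, None, 8, None, 38]
Rule: An internal node has at least one child.
Per-node child counts:
  node 19: 2 child(ren)
  node 18: 1 child(ren)
  node 7: 1 child(ren)
  node 8: 0 child(ren)
  node 32: 1 child(ren)
  node 35: 1 child(ren)
  node 38: 0 child(ren)
Matching nodes: [19, 18, 7, 32, 35]
Count of internal (non-leaf) nodes: 5


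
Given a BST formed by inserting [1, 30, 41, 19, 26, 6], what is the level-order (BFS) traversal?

Tree insertion order: [1, 30, 41, 19, 26, 6]
Tree (level-order array): [1, None, 30, 19, 41, 6, 26]
BFS from the root, enqueuing left then right child of each popped node:
  queue [1] -> pop 1, enqueue [30], visited so far: [1]
  queue [30] -> pop 30, enqueue [19, 41], visited so far: [1, 30]
  queue [19, 41] -> pop 19, enqueue [6, 26], visited so far: [1, 30, 19]
  queue [41, 6, 26] -> pop 41, enqueue [none], visited so far: [1, 30, 19, 41]
  queue [6, 26] -> pop 6, enqueue [none], visited so far: [1, 30, 19, 41, 6]
  queue [26] -> pop 26, enqueue [none], visited so far: [1, 30, 19, 41, 6, 26]
Result: [1, 30, 19, 41, 6, 26]


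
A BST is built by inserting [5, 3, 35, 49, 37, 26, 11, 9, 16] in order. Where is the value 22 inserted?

Starting tree (level order): [5, 3, 35, None, None, 26, 49, 11, None, 37, None, 9, 16]
Insertion path: 5 -> 35 -> 26 -> 11 -> 16
Result: insert 22 as right child of 16
Final tree (level order): [5, 3, 35, None, None, 26, 49, 11, None, 37, None, 9, 16, None, None, None, None, None, 22]


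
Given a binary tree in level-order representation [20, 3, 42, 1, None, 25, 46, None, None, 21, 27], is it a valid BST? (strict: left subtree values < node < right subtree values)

Level-order array: [20, 3, 42, 1, None, 25, 46, None, None, 21, 27]
Validate using subtree bounds (lo, hi): at each node, require lo < value < hi,
then recurse left with hi=value and right with lo=value.
Preorder trace (stopping at first violation):
  at node 20 with bounds (-inf, +inf): OK
  at node 3 with bounds (-inf, 20): OK
  at node 1 with bounds (-inf, 3): OK
  at node 42 with bounds (20, +inf): OK
  at node 25 with bounds (20, 42): OK
  at node 21 with bounds (20, 25): OK
  at node 27 with bounds (25, 42): OK
  at node 46 with bounds (42, +inf): OK
No violation found at any node.
Result: Valid BST


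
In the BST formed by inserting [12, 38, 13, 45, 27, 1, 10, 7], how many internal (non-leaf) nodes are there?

Tree built from: [12, 38, 13, 45, 27, 1, 10, 7]
Tree (level-order array): [12, 1, 38, None, 10, 13, 45, 7, None, None, 27]
Rule: An internal node has at least one child.
Per-node child counts:
  node 12: 2 child(ren)
  node 1: 1 child(ren)
  node 10: 1 child(ren)
  node 7: 0 child(ren)
  node 38: 2 child(ren)
  node 13: 1 child(ren)
  node 27: 0 child(ren)
  node 45: 0 child(ren)
Matching nodes: [12, 1, 10, 38, 13]
Count of internal (non-leaf) nodes: 5


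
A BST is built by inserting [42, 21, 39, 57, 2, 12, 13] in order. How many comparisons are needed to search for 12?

Search path for 12: 42 -> 21 -> 2 -> 12
Found: True
Comparisons: 4


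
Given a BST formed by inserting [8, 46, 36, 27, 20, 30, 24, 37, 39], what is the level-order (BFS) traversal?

Tree insertion order: [8, 46, 36, 27, 20, 30, 24, 37, 39]
Tree (level-order array): [8, None, 46, 36, None, 27, 37, 20, 30, None, 39, None, 24]
BFS from the root, enqueuing left then right child of each popped node:
  queue [8] -> pop 8, enqueue [46], visited so far: [8]
  queue [46] -> pop 46, enqueue [36], visited so far: [8, 46]
  queue [36] -> pop 36, enqueue [27, 37], visited so far: [8, 46, 36]
  queue [27, 37] -> pop 27, enqueue [20, 30], visited so far: [8, 46, 36, 27]
  queue [37, 20, 30] -> pop 37, enqueue [39], visited so far: [8, 46, 36, 27, 37]
  queue [20, 30, 39] -> pop 20, enqueue [24], visited so far: [8, 46, 36, 27, 37, 20]
  queue [30, 39, 24] -> pop 30, enqueue [none], visited so far: [8, 46, 36, 27, 37, 20, 30]
  queue [39, 24] -> pop 39, enqueue [none], visited so far: [8, 46, 36, 27, 37, 20, 30, 39]
  queue [24] -> pop 24, enqueue [none], visited so far: [8, 46, 36, 27, 37, 20, 30, 39, 24]
Result: [8, 46, 36, 27, 37, 20, 30, 39, 24]


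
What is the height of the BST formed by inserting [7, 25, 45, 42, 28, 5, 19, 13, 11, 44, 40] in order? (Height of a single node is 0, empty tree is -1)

Insertion order: [7, 25, 45, 42, 28, 5, 19, 13, 11, 44, 40]
Tree (level-order array): [7, 5, 25, None, None, 19, 45, 13, None, 42, None, 11, None, 28, 44, None, None, None, 40]
Compute height bottom-up (empty subtree = -1):
  height(5) = 1 + max(-1, -1) = 0
  height(11) = 1 + max(-1, -1) = 0
  height(13) = 1 + max(0, -1) = 1
  height(19) = 1 + max(1, -1) = 2
  height(40) = 1 + max(-1, -1) = 0
  height(28) = 1 + max(-1, 0) = 1
  height(44) = 1 + max(-1, -1) = 0
  height(42) = 1 + max(1, 0) = 2
  height(45) = 1 + max(2, -1) = 3
  height(25) = 1 + max(2, 3) = 4
  height(7) = 1 + max(0, 4) = 5
Height = 5


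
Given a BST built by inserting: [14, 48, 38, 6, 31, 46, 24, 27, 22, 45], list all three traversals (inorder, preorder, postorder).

Tree insertion order: [14, 48, 38, 6, 31, 46, 24, 27, 22, 45]
Tree (level-order array): [14, 6, 48, None, None, 38, None, 31, 46, 24, None, 45, None, 22, 27]
Inorder (L, root, R): [6, 14, 22, 24, 27, 31, 38, 45, 46, 48]
Preorder (root, L, R): [14, 6, 48, 38, 31, 24, 22, 27, 46, 45]
Postorder (L, R, root): [6, 22, 27, 24, 31, 45, 46, 38, 48, 14]


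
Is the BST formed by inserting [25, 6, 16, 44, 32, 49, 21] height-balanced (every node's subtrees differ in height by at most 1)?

Tree (level-order array): [25, 6, 44, None, 16, 32, 49, None, 21]
Definition: a tree is height-balanced if, at every node, |h(left) - h(right)| <= 1 (empty subtree has height -1).
Bottom-up per-node check:
  node 21: h_left=-1, h_right=-1, diff=0 [OK], height=0
  node 16: h_left=-1, h_right=0, diff=1 [OK], height=1
  node 6: h_left=-1, h_right=1, diff=2 [FAIL (|-1-1|=2 > 1)], height=2
  node 32: h_left=-1, h_right=-1, diff=0 [OK], height=0
  node 49: h_left=-1, h_right=-1, diff=0 [OK], height=0
  node 44: h_left=0, h_right=0, diff=0 [OK], height=1
  node 25: h_left=2, h_right=1, diff=1 [OK], height=3
Node 6 violates the condition: |-1 - 1| = 2 > 1.
Result: Not balanced


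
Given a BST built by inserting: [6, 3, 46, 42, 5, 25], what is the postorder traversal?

Tree insertion order: [6, 3, 46, 42, 5, 25]
Tree (level-order array): [6, 3, 46, None, 5, 42, None, None, None, 25]
Postorder traversal: [5, 3, 25, 42, 46, 6]


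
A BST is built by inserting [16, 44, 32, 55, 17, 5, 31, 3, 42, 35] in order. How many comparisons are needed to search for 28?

Search path for 28: 16 -> 44 -> 32 -> 17 -> 31
Found: False
Comparisons: 5


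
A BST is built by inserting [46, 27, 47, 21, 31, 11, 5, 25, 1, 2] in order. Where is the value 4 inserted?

Starting tree (level order): [46, 27, 47, 21, 31, None, None, 11, 25, None, None, 5, None, None, None, 1, None, None, 2]
Insertion path: 46 -> 27 -> 21 -> 11 -> 5 -> 1 -> 2
Result: insert 4 as right child of 2
Final tree (level order): [46, 27, 47, 21, 31, None, None, 11, 25, None, None, 5, None, None, None, 1, None, None, 2, None, 4]


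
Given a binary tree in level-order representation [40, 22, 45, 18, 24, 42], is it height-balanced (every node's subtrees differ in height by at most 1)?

Tree (level-order array): [40, 22, 45, 18, 24, 42]
Definition: a tree is height-balanced if, at every node, |h(left) - h(right)| <= 1 (empty subtree has height -1).
Bottom-up per-node check:
  node 18: h_left=-1, h_right=-1, diff=0 [OK], height=0
  node 24: h_left=-1, h_right=-1, diff=0 [OK], height=0
  node 22: h_left=0, h_right=0, diff=0 [OK], height=1
  node 42: h_left=-1, h_right=-1, diff=0 [OK], height=0
  node 45: h_left=0, h_right=-1, diff=1 [OK], height=1
  node 40: h_left=1, h_right=1, diff=0 [OK], height=2
All nodes satisfy the balance condition.
Result: Balanced


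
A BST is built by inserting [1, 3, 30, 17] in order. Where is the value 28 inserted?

Starting tree (level order): [1, None, 3, None, 30, 17]
Insertion path: 1 -> 3 -> 30 -> 17
Result: insert 28 as right child of 17
Final tree (level order): [1, None, 3, None, 30, 17, None, None, 28]


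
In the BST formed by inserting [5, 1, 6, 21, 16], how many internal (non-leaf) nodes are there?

Tree built from: [5, 1, 6, 21, 16]
Tree (level-order array): [5, 1, 6, None, None, None, 21, 16]
Rule: An internal node has at least one child.
Per-node child counts:
  node 5: 2 child(ren)
  node 1: 0 child(ren)
  node 6: 1 child(ren)
  node 21: 1 child(ren)
  node 16: 0 child(ren)
Matching nodes: [5, 6, 21]
Count of internal (non-leaf) nodes: 3


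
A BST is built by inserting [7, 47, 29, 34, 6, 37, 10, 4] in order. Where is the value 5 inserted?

Starting tree (level order): [7, 6, 47, 4, None, 29, None, None, None, 10, 34, None, None, None, 37]
Insertion path: 7 -> 6 -> 4
Result: insert 5 as right child of 4
Final tree (level order): [7, 6, 47, 4, None, 29, None, None, 5, 10, 34, None, None, None, None, None, 37]


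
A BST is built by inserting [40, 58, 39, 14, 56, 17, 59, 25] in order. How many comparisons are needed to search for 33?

Search path for 33: 40 -> 39 -> 14 -> 17 -> 25
Found: False
Comparisons: 5


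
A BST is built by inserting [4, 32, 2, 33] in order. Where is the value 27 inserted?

Starting tree (level order): [4, 2, 32, None, None, None, 33]
Insertion path: 4 -> 32
Result: insert 27 as left child of 32
Final tree (level order): [4, 2, 32, None, None, 27, 33]


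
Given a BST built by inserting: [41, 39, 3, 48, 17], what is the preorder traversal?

Tree insertion order: [41, 39, 3, 48, 17]
Tree (level-order array): [41, 39, 48, 3, None, None, None, None, 17]
Preorder traversal: [41, 39, 3, 17, 48]


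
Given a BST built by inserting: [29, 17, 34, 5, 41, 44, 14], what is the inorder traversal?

Tree insertion order: [29, 17, 34, 5, 41, 44, 14]
Tree (level-order array): [29, 17, 34, 5, None, None, 41, None, 14, None, 44]
Inorder traversal: [5, 14, 17, 29, 34, 41, 44]


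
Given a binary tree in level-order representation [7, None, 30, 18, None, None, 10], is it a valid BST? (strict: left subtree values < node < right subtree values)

Level-order array: [7, None, 30, 18, None, None, 10]
Validate using subtree bounds (lo, hi): at each node, require lo < value < hi,
then recurse left with hi=value and right with lo=value.
Preorder trace (stopping at first violation):
  at node 7 with bounds (-inf, +inf): OK
  at node 30 with bounds (7, +inf): OK
  at node 18 with bounds (7, 30): OK
  at node 10 with bounds (18, 30): VIOLATION
Node 10 violates its bound: not (18 < 10 < 30).
Result: Not a valid BST


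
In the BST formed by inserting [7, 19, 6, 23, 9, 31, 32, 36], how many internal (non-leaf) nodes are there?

Tree built from: [7, 19, 6, 23, 9, 31, 32, 36]
Tree (level-order array): [7, 6, 19, None, None, 9, 23, None, None, None, 31, None, 32, None, 36]
Rule: An internal node has at least one child.
Per-node child counts:
  node 7: 2 child(ren)
  node 6: 0 child(ren)
  node 19: 2 child(ren)
  node 9: 0 child(ren)
  node 23: 1 child(ren)
  node 31: 1 child(ren)
  node 32: 1 child(ren)
  node 36: 0 child(ren)
Matching nodes: [7, 19, 23, 31, 32]
Count of internal (non-leaf) nodes: 5


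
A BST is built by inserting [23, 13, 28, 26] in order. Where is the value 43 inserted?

Starting tree (level order): [23, 13, 28, None, None, 26]
Insertion path: 23 -> 28
Result: insert 43 as right child of 28
Final tree (level order): [23, 13, 28, None, None, 26, 43]


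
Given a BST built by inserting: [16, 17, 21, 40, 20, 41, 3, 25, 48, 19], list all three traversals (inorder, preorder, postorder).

Tree insertion order: [16, 17, 21, 40, 20, 41, 3, 25, 48, 19]
Tree (level-order array): [16, 3, 17, None, None, None, 21, 20, 40, 19, None, 25, 41, None, None, None, None, None, 48]
Inorder (L, root, R): [3, 16, 17, 19, 20, 21, 25, 40, 41, 48]
Preorder (root, L, R): [16, 3, 17, 21, 20, 19, 40, 25, 41, 48]
Postorder (L, R, root): [3, 19, 20, 25, 48, 41, 40, 21, 17, 16]


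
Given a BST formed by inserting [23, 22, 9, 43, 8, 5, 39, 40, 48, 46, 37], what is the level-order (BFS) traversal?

Tree insertion order: [23, 22, 9, 43, 8, 5, 39, 40, 48, 46, 37]
Tree (level-order array): [23, 22, 43, 9, None, 39, 48, 8, None, 37, 40, 46, None, 5]
BFS from the root, enqueuing left then right child of each popped node:
  queue [23] -> pop 23, enqueue [22, 43], visited so far: [23]
  queue [22, 43] -> pop 22, enqueue [9], visited so far: [23, 22]
  queue [43, 9] -> pop 43, enqueue [39, 48], visited so far: [23, 22, 43]
  queue [9, 39, 48] -> pop 9, enqueue [8], visited so far: [23, 22, 43, 9]
  queue [39, 48, 8] -> pop 39, enqueue [37, 40], visited so far: [23, 22, 43, 9, 39]
  queue [48, 8, 37, 40] -> pop 48, enqueue [46], visited so far: [23, 22, 43, 9, 39, 48]
  queue [8, 37, 40, 46] -> pop 8, enqueue [5], visited so far: [23, 22, 43, 9, 39, 48, 8]
  queue [37, 40, 46, 5] -> pop 37, enqueue [none], visited so far: [23, 22, 43, 9, 39, 48, 8, 37]
  queue [40, 46, 5] -> pop 40, enqueue [none], visited so far: [23, 22, 43, 9, 39, 48, 8, 37, 40]
  queue [46, 5] -> pop 46, enqueue [none], visited so far: [23, 22, 43, 9, 39, 48, 8, 37, 40, 46]
  queue [5] -> pop 5, enqueue [none], visited so far: [23, 22, 43, 9, 39, 48, 8, 37, 40, 46, 5]
Result: [23, 22, 43, 9, 39, 48, 8, 37, 40, 46, 5]


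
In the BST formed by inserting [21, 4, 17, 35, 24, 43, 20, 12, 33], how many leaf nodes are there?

Tree built from: [21, 4, 17, 35, 24, 43, 20, 12, 33]
Tree (level-order array): [21, 4, 35, None, 17, 24, 43, 12, 20, None, 33]
Rule: A leaf has 0 children.
Per-node child counts:
  node 21: 2 child(ren)
  node 4: 1 child(ren)
  node 17: 2 child(ren)
  node 12: 0 child(ren)
  node 20: 0 child(ren)
  node 35: 2 child(ren)
  node 24: 1 child(ren)
  node 33: 0 child(ren)
  node 43: 0 child(ren)
Matching nodes: [12, 20, 33, 43]
Count of leaf nodes: 4


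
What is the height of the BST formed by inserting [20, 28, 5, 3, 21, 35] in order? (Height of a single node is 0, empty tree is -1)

Insertion order: [20, 28, 5, 3, 21, 35]
Tree (level-order array): [20, 5, 28, 3, None, 21, 35]
Compute height bottom-up (empty subtree = -1):
  height(3) = 1 + max(-1, -1) = 0
  height(5) = 1 + max(0, -1) = 1
  height(21) = 1 + max(-1, -1) = 0
  height(35) = 1 + max(-1, -1) = 0
  height(28) = 1 + max(0, 0) = 1
  height(20) = 1 + max(1, 1) = 2
Height = 2


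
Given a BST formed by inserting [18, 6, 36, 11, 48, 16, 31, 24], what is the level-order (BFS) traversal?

Tree insertion order: [18, 6, 36, 11, 48, 16, 31, 24]
Tree (level-order array): [18, 6, 36, None, 11, 31, 48, None, 16, 24]
BFS from the root, enqueuing left then right child of each popped node:
  queue [18] -> pop 18, enqueue [6, 36], visited so far: [18]
  queue [6, 36] -> pop 6, enqueue [11], visited so far: [18, 6]
  queue [36, 11] -> pop 36, enqueue [31, 48], visited so far: [18, 6, 36]
  queue [11, 31, 48] -> pop 11, enqueue [16], visited so far: [18, 6, 36, 11]
  queue [31, 48, 16] -> pop 31, enqueue [24], visited so far: [18, 6, 36, 11, 31]
  queue [48, 16, 24] -> pop 48, enqueue [none], visited so far: [18, 6, 36, 11, 31, 48]
  queue [16, 24] -> pop 16, enqueue [none], visited so far: [18, 6, 36, 11, 31, 48, 16]
  queue [24] -> pop 24, enqueue [none], visited so far: [18, 6, 36, 11, 31, 48, 16, 24]
Result: [18, 6, 36, 11, 31, 48, 16, 24]


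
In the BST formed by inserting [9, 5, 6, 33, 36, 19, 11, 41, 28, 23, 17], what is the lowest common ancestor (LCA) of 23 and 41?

Tree insertion order: [9, 5, 6, 33, 36, 19, 11, 41, 28, 23, 17]
Tree (level-order array): [9, 5, 33, None, 6, 19, 36, None, None, 11, 28, None, 41, None, 17, 23]
In a BST, the LCA of p=23, q=41 is the first node v on the
root-to-leaf path with p <= v <= q (go left if both < v, right if both > v).
Walk from root:
  at 9: both 23 and 41 > 9, go right
  at 33: 23 <= 33 <= 41, this is the LCA
LCA = 33


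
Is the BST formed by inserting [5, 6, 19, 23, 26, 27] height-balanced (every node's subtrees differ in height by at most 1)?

Tree (level-order array): [5, None, 6, None, 19, None, 23, None, 26, None, 27]
Definition: a tree is height-balanced if, at every node, |h(left) - h(right)| <= 1 (empty subtree has height -1).
Bottom-up per-node check:
  node 27: h_left=-1, h_right=-1, diff=0 [OK], height=0
  node 26: h_left=-1, h_right=0, diff=1 [OK], height=1
  node 23: h_left=-1, h_right=1, diff=2 [FAIL (|-1-1|=2 > 1)], height=2
  node 19: h_left=-1, h_right=2, diff=3 [FAIL (|-1-2|=3 > 1)], height=3
  node 6: h_left=-1, h_right=3, diff=4 [FAIL (|-1-3|=4 > 1)], height=4
  node 5: h_left=-1, h_right=4, diff=5 [FAIL (|-1-4|=5 > 1)], height=5
Node 23 violates the condition: |-1 - 1| = 2 > 1.
Result: Not balanced


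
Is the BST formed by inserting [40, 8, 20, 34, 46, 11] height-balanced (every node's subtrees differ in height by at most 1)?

Tree (level-order array): [40, 8, 46, None, 20, None, None, 11, 34]
Definition: a tree is height-balanced if, at every node, |h(left) - h(right)| <= 1 (empty subtree has height -1).
Bottom-up per-node check:
  node 11: h_left=-1, h_right=-1, diff=0 [OK], height=0
  node 34: h_left=-1, h_right=-1, diff=0 [OK], height=0
  node 20: h_left=0, h_right=0, diff=0 [OK], height=1
  node 8: h_left=-1, h_right=1, diff=2 [FAIL (|-1-1|=2 > 1)], height=2
  node 46: h_left=-1, h_right=-1, diff=0 [OK], height=0
  node 40: h_left=2, h_right=0, diff=2 [FAIL (|2-0|=2 > 1)], height=3
Node 8 violates the condition: |-1 - 1| = 2 > 1.
Result: Not balanced


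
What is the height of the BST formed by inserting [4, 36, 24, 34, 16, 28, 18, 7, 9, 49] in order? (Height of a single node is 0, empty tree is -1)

Insertion order: [4, 36, 24, 34, 16, 28, 18, 7, 9, 49]
Tree (level-order array): [4, None, 36, 24, 49, 16, 34, None, None, 7, 18, 28, None, None, 9]
Compute height bottom-up (empty subtree = -1):
  height(9) = 1 + max(-1, -1) = 0
  height(7) = 1 + max(-1, 0) = 1
  height(18) = 1 + max(-1, -1) = 0
  height(16) = 1 + max(1, 0) = 2
  height(28) = 1 + max(-1, -1) = 0
  height(34) = 1 + max(0, -1) = 1
  height(24) = 1 + max(2, 1) = 3
  height(49) = 1 + max(-1, -1) = 0
  height(36) = 1 + max(3, 0) = 4
  height(4) = 1 + max(-1, 4) = 5
Height = 5


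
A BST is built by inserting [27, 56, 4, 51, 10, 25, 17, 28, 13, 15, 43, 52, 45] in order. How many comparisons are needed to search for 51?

Search path for 51: 27 -> 56 -> 51
Found: True
Comparisons: 3


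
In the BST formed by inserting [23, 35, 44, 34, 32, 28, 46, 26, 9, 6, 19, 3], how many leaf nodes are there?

Tree built from: [23, 35, 44, 34, 32, 28, 46, 26, 9, 6, 19, 3]
Tree (level-order array): [23, 9, 35, 6, 19, 34, 44, 3, None, None, None, 32, None, None, 46, None, None, 28, None, None, None, 26]
Rule: A leaf has 0 children.
Per-node child counts:
  node 23: 2 child(ren)
  node 9: 2 child(ren)
  node 6: 1 child(ren)
  node 3: 0 child(ren)
  node 19: 0 child(ren)
  node 35: 2 child(ren)
  node 34: 1 child(ren)
  node 32: 1 child(ren)
  node 28: 1 child(ren)
  node 26: 0 child(ren)
  node 44: 1 child(ren)
  node 46: 0 child(ren)
Matching nodes: [3, 19, 26, 46]
Count of leaf nodes: 4


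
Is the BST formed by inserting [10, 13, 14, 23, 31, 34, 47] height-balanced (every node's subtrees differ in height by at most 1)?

Tree (level-order array): [10, None, 13, None, 14, None, 23, None, 31, None, 34, None, 47]
Definition: a tree is height-balanced if, at every node, |h(left) - h(right)| <= 1 (empty subtree has height -1).
Bottom-up per-node check:
  node 47: h_left=-1, h_right=-1, diff=0 [OK], height=0
  node 34: h_left=-1, h_right=0, diff=1 [OK], height=1
  node 31: h_left=-1, h_right=1, diff=2 [FAIL (|-1-1|=2 > 1)], height=2
  node 23: h_left=-1, h_right=2, diff=3 [FAIL (|-1-2|=3 > 1)], height=3
  node 14: h_left=-1, h_right=3, diff=4 [FAIL (|-1-3|=4 > 1)], height=4
  node 13: h_left=-1, h_right=4, diff=5 [FAIL (|-1-4|=5 > 1)], height=5
  node 10: h_left=-1, h_right=5, diff=6 [FAIL (|-1-5|=6 > 1)], height=6
Node 31 violates the condition: |-1 - 1| = 2 > 1.
Result: Not balanced


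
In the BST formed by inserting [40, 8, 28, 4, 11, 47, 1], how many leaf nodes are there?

Tree built from: [40, 8, 28, 4, 11, 47, 1]
Tree (level-order array): [40, 8, 47, 4, 28, None, None, 1, None, 11]
Rule: A leaf has 0 children.
Per-node child counts:
  node 40: 2 child(ren)
  node 8: 2 child(ren)
  node 4: 1 child(ren)
  node 1: 0 child(ren)
  node 28: 1 child(ren)
  node 11: 0 child(ren)
  node 47: 0 child(ren)
Matching nodes: [1, 11, 47]
Count of leaf nodes: 3


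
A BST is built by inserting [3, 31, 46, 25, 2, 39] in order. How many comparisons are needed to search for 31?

Search path for 31: 3 -> 31
Found: True
Comparisons: 2


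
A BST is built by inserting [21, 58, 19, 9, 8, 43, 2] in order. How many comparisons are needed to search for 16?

Search path for 16: 21 -> 19 -> 9
Found: False
Comparisons: 3


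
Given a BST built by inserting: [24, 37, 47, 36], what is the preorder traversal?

Tree insertion order: [24, 37, 47, 36]
Tree (level-order array): [24, None, 37, 36, 47]
Preorder traversal: [24, 37, 36, 47]


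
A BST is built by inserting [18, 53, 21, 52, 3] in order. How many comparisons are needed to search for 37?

Search path for 37: 18 -> 53 -> 21 -> 52
Found: False
Comparisons: 4


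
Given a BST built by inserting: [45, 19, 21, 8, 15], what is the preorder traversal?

Tree insertion order: [45, 19, 21, 8, 15]
Tree (level-order array): [45, 19, None, 8, 21, None, 15]
Preorder traversal: [45, 19, 8, 15, 21]


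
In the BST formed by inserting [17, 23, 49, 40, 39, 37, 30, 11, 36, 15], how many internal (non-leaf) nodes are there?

Tree built from: [17, 23, 49, 40, 39, 37, 30, 11, 36, 15]
Tree (level-order array): [17, 11, 23, None, 15, None, 49, None, None, 40, None, 39, None, 37, None, 30, None, None, 36]
Rule: An internal node has at least one child.
Per-node child counts:
  node 17: 2 child(ren)
  node 11: 1 child(ren)
  node 15: 0 child(ren)
  node 23: 1 child(ren)
  node 49: 1 child(ren)
  node 40: 1 child(ren)
  node 39: 1 child(ren)
  node 37: 1 child(ren)
  node 30: 1 child(ren)
  node 36: 0 child(ren)
Matching nodes: [17, 11, 23, 49, 40, 39, 37, 30]
Count of internal (non-leaf) nodes: 8


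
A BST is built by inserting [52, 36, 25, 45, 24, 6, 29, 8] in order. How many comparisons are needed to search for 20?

Search path for 20: 52 -> 36 -> 25 -> 24 -> 6 -> 8
Found: False
Comparisons: 6


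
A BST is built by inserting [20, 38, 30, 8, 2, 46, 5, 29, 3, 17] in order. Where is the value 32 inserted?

Starting tree (level order): [20, 8, 38, 2, 17, 30, 46, None, 5, None, None, 29, None, None, None, 3]
Insertion path: 20 -> 38 -> 30
Result: insert 32 as right child of 30
Final tree (level order): [20, 8, 38, 2, 17, 30, 46, None, 5, None, None, 29, 32, None, None, 3]


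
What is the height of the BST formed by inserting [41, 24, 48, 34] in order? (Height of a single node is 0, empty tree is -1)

Insertion order: [41, 24, 48, 34]
Tree (level-order array): [41, 24, 48, None, 34]
Compute height bottom-up (empty subtree = -1):
  height(34) = 1 + max(-1, -1) = 0
  height(24) = 1 + max(-1, 0) = 1
  height(48) = 1 + max(-1, -1) = 0
  height(41) = 1 + max(1, 0) = 2
Height = 2


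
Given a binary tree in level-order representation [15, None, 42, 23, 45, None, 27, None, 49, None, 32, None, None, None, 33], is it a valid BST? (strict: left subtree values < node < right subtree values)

Level-order array: [15, None, 42, 23, 45, None, 27, None, 49, None, 32, None, None, None, 33]
Validate using subtree bounds (lo, hi): at each node, require lo < value < hi,
then recurse left with hi=value and right with lo=value.
Preorder trace (stopping at first violation):
  at node 15 with bounds (-inf, +inf): OK
  at node 42 with bounds (15, +inf): OK
  at node 23 with bounds (15, 42): OK
  at node 27 with bounds (23, 42): OK
  at node 32 with bounds (27, 42): OK
  at node 33 with bounds (32, 42): OK
  at node 45 with bounds (42, +inf): OK
  at node 49 with bounds (45, +inf): OK
No violation found at any node.
Result: Valid BST


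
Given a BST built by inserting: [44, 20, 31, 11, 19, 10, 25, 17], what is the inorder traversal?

Tree insertion order: [44, 20, 31, 11, 19, 10, 25, 17]
Tree (level-order array): [44, 20, None, 11, 31, 10, 19, 25, None, None, None, 17]
Inorder traversal: [10, 11, 17, 19, 20, 25, 31, 44]


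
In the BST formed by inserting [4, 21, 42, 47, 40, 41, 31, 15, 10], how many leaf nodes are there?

Tree built from: [4, 21, 42, 47, 40, 41, 31, 15, 10]
Tree (level-order array): [4, None, 21, 15, 42, 10, None, 40, 47, None, None, 31, 41]
Rule: A leaf has 0 children.
Per-node child counts:
  node 4: 1 child(ren)
  node 21: 2 child(ren)
  node 15: 1 child(ren)
  node 10: 0 child(ren)
  node 42: 2 child(ren)
  node 40: 2 child(ren)
  node 31: 0 child(ren)
  node 41: 0 child(ren)
  node 47: 0 child(ren)
Matching nodes: [10, 31, 41, 47]
Count of leaf nodes: 4


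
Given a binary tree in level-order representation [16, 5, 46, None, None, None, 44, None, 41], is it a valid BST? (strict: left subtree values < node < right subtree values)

Level-order array: [16, 5, 46, None, None, None, 44, None, 41]
Validate using subtree bounds (lo, hi): at each node, require lo < value < hi,
then recurse left with hi=value and right with lo=value.
Preorder trace (stopping at first violation):
  at node 16 with bounds (-inf, +inf): OK
  at node 5 with bounds (-inf, 16): OK
  at node 46 with bounds (16, +inf): OK
  at node 44 with bounds (46, +inf): VIOLATION
Node 44 violates its bound: not (46 < 44 < +inf).
Result: Not a valid BST


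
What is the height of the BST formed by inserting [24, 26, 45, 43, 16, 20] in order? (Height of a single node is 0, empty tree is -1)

Insertion order: [24, 26, 45, 43, 16, 20]
Tree (level-order array): [24, 16, 26, None, 20, None, 45, None, None, 43]
Compute height bottom-up (empty subtree = -1):
  height(20) = 1 + max(-1, -1) = 0
  height(16) = 1 + max(-1, 0) = 1
  height(43) = 1 + max(-1, -1) = 0
  height(45) = 1 + max(0, -1) = 1
  height(26) = 1 + max(-1, 1) = 2
  height(24) = 1 + max(1, 2) = 3
Height = 3


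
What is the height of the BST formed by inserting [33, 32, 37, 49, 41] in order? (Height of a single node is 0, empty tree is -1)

Insertion order: [33, 32, 37, 49, 41]
Tree (level-order array): [33, 32, 37, None, None, None, 49, 41]
Compute height bottom-up (empty subtree = -1):
  height(32) = 1 + max(-1, -1) = 0
  height(41) = 1 + max(-1, -1) = 0
  height(49) = 1 + max(0, -1) = 1
  height(37) = 1 + max(-1, 1) = 2
  height(33) = 1 + max(0, 2) = 3
Height = 3


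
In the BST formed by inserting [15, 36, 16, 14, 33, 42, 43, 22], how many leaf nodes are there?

Tree built from: [15, 36, 16, 14, 33, 42, 43, 22]
Tree (level-order array): [15, 14, 36, None, None, 16, 42, None, 33, None, 43, 22]
Rule: A leaf has 0 children.
Per-node child counts:
  node 15: 2 child(ren)
  node 14: 0 child(ren)
  node 36: 2 child(ren)
  node 16: 1 child(ren)
  node 33: 1 child(ren)
  node 22: 0 child(ren)
  node 42: 1 child(ren)
  node 43: 0 child(ren)
Matching nodes: [14, 22, 43]
Count of leaf nodes: 3


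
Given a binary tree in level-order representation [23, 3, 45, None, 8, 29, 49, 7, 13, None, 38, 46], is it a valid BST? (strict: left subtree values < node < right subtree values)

Level-order array: [23, 3, 45, None, 8, 29, 49, 7, 13, None, 38, 46]
Validate using subtree bounds (lo, hi): at each node, require lo < value < hi,
then recurse left with hi=value and right with lo=value.
Preorder trace (stopping at first violation):
  at node 23 with bounds (-inf, +inf): OK
  at node 3 with bounds (-inf, 23): OK
  at node 8 with bounds (3, 23): OK
  at node 7 with bounds (3, 8): OK
  at node 13 with bounds (8, 23): OK
  at node 45 with bounds (23, +inf): OK
  at node 29 with bounds (23, 45): OK
  at node 38 with bounds (29, 45): OK
  at node 49 with bounds (45, +inf): OK
  at node 46 with bounds (45, 49): OK
No violation found at any node.
Result: Valid BST


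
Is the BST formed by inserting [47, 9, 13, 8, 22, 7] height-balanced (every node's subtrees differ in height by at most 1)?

Tree (level-order array): [47, 9, None, 8, 13, 7, None, None, 22]
Definition: a tree is height-balanced if, at every node, |h(left) - h(right)| <= 1 (empty subtree has height -1).
Bottom-up per-node check:
  node 7: h_left=-1, h_right=-1, diff=0 [OK], height=0
  node 8: h_left=0, h_right=-1, diff=1 [OK], height=1
  node 22: h_left=-1, h_right=-1, diff=0 [OK], height=0
  node 13: h_left=-1, h_right=0, diff=1 [OK], height=1
  node 9: h_left=1, h_right=1, diff=0 [OK], height=2
  node 47: h_left=2, h_right=-1, diff=3 [FAIL (|2--1|=3 > 1)], height=3
Node 47 violates the condition: |2 - -1| = 3 > 1.
Result: Not balanced


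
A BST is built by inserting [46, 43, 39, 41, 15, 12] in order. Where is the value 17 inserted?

Starting tree (level order): [46, 43, None, 39, None, 15, 41, 12]
Insertion path: 46 -> 43 -> 39 -> 15
Result: insert 17 as right child of 15
Final tree (level order): [46, 43, None, 39, None, 15, 41, 12, 17]


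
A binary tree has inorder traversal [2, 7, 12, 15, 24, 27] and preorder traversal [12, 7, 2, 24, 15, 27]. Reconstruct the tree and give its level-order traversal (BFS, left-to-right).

Inorder:  [2, 7, 12, 15, 24, 27]
Preorder: [12, 7, 2, 24, 15, 27]
Algorithm: preorder visits root first, so consume preorder in order;
for each root, split the current inorder slice at that value into
left-subtree inorder and right-subtree inorder, then recurse.
Recursive splits:
  root=12; inorder splits into left=[2, 7], right=[15, 24, 27]
  root=7; inorder splits into left=[2], right=[]
  root=2; inorder splits into left=[], right=[]
  root=24; inorder splits into left=[15], right=[27]
  root=15; inorder splits into left=[], right=[]
  root=27; inorder splits into left=[], right=[]
Reconstructed level-order: [12, 7, 24, 2, 15, 27]


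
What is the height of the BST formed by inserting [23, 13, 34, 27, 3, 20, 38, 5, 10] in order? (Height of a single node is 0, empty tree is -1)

Insertion order: [23, 13, 34, 27, 3, 20, 38, 5, 10]
Tree (level-order array): [23, 13, 34, 3, 20, 27, 38, None, 5, None, None, None, None, None, None, None, 10]
Compute height bottom-up (empty subtree = -1):
  height(10) = 1 + max(-1, -1) = 0
  height(5) = 1 + max(-1, 0) = 1
  height(3) = 1 + max(-1, 1) = 2
  height(20) = 1 + max(-1, -1) = 0
  height(13) = 1 + max(2, 0) = 3
  height(27) = 1 + max(-1, -1) = 0
  height(38) = 1 + max(-1, -1) = 0
  height(34) = 1 + max(0, 0) = 1
  height(23) = 1 + max(3, 1) = 4
Height = 4


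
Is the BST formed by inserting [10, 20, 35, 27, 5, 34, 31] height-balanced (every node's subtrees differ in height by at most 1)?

Tree (level-order array): [10, 5, 20, None, None, None, 35, 27, None, None, 34, 31]
Definition: a tree is height-balanced if, at every node, |h(left) - h(right)| <= 1 (empty subtree has height -1).
Bottom-up per-node check:
  node 5: h_left=-1, h_right=-1, diff=0 [OK], height=0
  node 31: h_left=-1, h_right=-1, diff=0 [OK], height=0
  node 34: h_left=0, h_right=-1, diff=1 [OK], height=1
  node 27: h_left=-1, h_right=1, diff=2 [FAIL (|-1-1|=2 > 1)], height=2
  node 35: h_left=2, h_right=-1, diff=3 [FAIL (|2--1|=3 > 1)], height=3
  node 20: h_left=-1, h_right=3, diff=4 [FAIL (|-1-3|=4 > 1)], height=4
  node 10: h_left=0, h_right=4, diff=4 [FAIL (|0-4|=4 > 1)], height=5
Node 27 violates the condition: |-1 - 1| = 2 > 1.
Result: Not balanced


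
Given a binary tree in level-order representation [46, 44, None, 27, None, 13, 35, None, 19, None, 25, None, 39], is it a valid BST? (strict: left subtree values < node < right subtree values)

Level-order array: [46, 44, None, 27, None, 13, 35, None, 19, None, 25, None, 39]
Validate using subtree bounds (lo, hi): at each node, require lo < value < hi,
then recurse left with hi=value and right with lo=value.
Preorder trace (stopping at first violation):
  at node 46 with bounds (-inf, +inf): OK
  at node 44 with bounds (-inf, 46): OK
  at node 27 with bounds (-inf, 44): OK
  at node 13 with bounds (-inf, 27): OK
  at node 19 with bounds (13, 27): OK
  at node 39 with bounds (19, 27): VIOLATION
Node 39 violates its bound: not (19 < 39 < 27).
Result: Not a valid BST


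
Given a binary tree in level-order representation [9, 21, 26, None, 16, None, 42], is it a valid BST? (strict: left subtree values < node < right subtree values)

Level-order array: [9, 21, 26, None, 16, None, 42]
Validate using subtree bounds (lo, hi): at each node, require lo < value < hi,
then recurse left with hi=value and right with lo=value.
Preorder trace (stopping at first violation):
  at node 9 with bounds (-inf, +inf): OK
  at node 21 with bounds (-inf, 9): VIOLATION
Node 21 violates its bound: not (-inf < 21 < 9).
Result: Not a valid BST


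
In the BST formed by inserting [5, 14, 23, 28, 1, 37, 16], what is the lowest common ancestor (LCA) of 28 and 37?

Tree insertion order: [5, 14, 23, 28, 1, 37, 16]
Tree (level-order array): [5, 1, 14, None, None, None, 23, 16, 28, None, None, None, 37]
In a BST, the LCA of p=28, q=37 is the first node v on the
root-to-leaf path with p <= v <= q (go left if both < v, right if both > v).
Walk from root:
  at 5: both 28 and 37 > 5, go right
  at 14: both 28 and 37 > 14, go right
  at 23: both 28 and 37 > 23, go right
  at 28: 28 <= 28 <= 37, this is the LCA
LCA = 28


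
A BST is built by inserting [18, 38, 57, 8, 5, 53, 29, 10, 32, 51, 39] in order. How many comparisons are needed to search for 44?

Search path for 44: 18 -> 38 -> 57 -> 53 -> 51 -> 39
Found: False
Comparisons: 6


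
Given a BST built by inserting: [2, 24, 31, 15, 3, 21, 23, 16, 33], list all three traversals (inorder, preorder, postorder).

Tree insertion order: [2, 24, 31, 15, 3, 21, 23, 16, 33]
Tree (level-order array): [2, None, 24, 15, 31, 3, 21, None, 33, None, None, 16, 23]
Inorder (L, root, R): [2, 3, 15, 16, 21, 23, 24, 31, 33]
Preorder (root, L, R): [2, 24, 15, 3, 21, 16, 23, 31, 33]
Postorder (L, R, root): [3, 16, 23, 21, 15, 33, 31, 24, 2]


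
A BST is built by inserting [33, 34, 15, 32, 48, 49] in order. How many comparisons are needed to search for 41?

Search path for 41: 33 -> 34 -> 48
Found: False
Comparisons: 3


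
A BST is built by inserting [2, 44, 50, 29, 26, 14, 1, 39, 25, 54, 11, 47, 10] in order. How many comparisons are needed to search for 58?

Search path for 58: 2 -> 44 -> 50 -> 54
Found: False
Comparisons: 4


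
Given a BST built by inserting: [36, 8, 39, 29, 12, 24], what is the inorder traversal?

Tree insertion order: [36, 8, 39, 29, 12, 24]
Tree (level-order array): [36, 8, 39, None, 29, None, None, 12, None, None, 24]
Inorder traversal: [8, 12, 24, 29, 36, 39]


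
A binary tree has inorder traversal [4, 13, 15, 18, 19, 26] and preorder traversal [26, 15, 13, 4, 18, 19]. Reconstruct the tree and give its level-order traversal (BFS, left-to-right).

Inorder:  [4, 13, 15, 18, 19, 26]
Preorder: [26, 15, 13, 4, 18, 19]
Algorithm: preorder visits root first, so consume preorder in order;
for each root, split the current inorder slice at that value into
left-subtree inorder and right-subtree inorder, then recurse.
Recursive splits:
  root=26; inorder splits into left=[4, 13, 15, 18, 19], right=[]
  root=15; inorder splits into left=[4, 13], right=[18, 19]
  root=13; inorder splits into left=[4], right=[]
  root=4; inorder splits into left=[], right=[]
  root=18; inorder splits into left=[], right=[19]
  root=19; inorder splits into left=[], right=[]
Reconstructed level-order: [26, 15, 13, 18, 4, 19]


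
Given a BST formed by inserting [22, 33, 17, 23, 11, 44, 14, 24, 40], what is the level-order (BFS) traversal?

Tree insertion order: [22, 33, 17, 23, 11, 44, 14, 24, 40]
Tree (level-order array): [22, 17, 33, 11, None, 23, 44, None, 14, None, 24, 40]
BFS from the root, enqueuing left then right child of each popped node:
  queue [22] -> pop 22, enqueue [17, 33], visited so far: [22]
  queue [17, 33] -> pop 17, enqueue [11], visited so far: [22, 17]
  queue [33, 11] -> pop 33, enqueue [23, 44], visited so far: [22, 17, 33]
  queue [11, 23, 44] -> pop 11, enqueue [14], visited so far: [22, 17, 33, 11]
  queue [23, 44, 14] -> pop 23, enqueue [24], visited so far: [22, 17, 33, 11, 23]
  queue [44, 14, 24] -> pop 44, enqueue [40], visited so far: [22, 17, 33, 11, 23, 44]
  queue [14, 24, 40] -> pop 14, enqueue [none], visited so far: [22, 17, 33, 11, 23, 44, 14]
  queue [24, 40] -> pop 24, enqueue [none], visited so far: [22, 17, 33, 11, 23, 44, 14, 24]
  queue [40] -> pop 40, enqueue [none], visited so far: [22, 17, 33, 11, 23, 44, 14, 24, 40]
Result: [22, 17, 33, 11, 23, 44, 14, 24, 40]
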